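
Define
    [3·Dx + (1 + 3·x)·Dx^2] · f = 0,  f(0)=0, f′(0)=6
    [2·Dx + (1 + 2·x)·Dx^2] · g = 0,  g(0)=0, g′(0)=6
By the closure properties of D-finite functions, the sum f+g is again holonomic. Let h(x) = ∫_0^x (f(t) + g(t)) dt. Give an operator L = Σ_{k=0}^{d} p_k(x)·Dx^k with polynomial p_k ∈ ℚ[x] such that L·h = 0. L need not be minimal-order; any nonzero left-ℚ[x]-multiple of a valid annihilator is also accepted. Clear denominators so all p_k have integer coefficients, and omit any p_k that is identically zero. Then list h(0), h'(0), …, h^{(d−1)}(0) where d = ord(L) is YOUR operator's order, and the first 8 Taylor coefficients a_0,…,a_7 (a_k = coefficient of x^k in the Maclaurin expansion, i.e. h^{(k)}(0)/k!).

f: a_k = 0, 6, -9, 18, -81/2, 486/5, -243, 4374/7, …
g: a_k = 0, 6, -6, 8, -12, 96/5, -32, 384/7, …
f+g: L₀ = lclm(L_f,L_g), ord ≤ 2+2.
h=∫h₀ ⇒ L = L₀·Dx.
L = 12·Dx^2 + (10 + 24·x)·Dx^3 + (1 + 5·x + 6·x^2)·Dx^4  (order 4).
h: a_k = 0, 0, 6, -5, 13/2, -21/2, 97/5, -275/7, …
ICs: h(0) = 0, h′(0) = 0, h′′(0) = 12, h′′′(0) = -30.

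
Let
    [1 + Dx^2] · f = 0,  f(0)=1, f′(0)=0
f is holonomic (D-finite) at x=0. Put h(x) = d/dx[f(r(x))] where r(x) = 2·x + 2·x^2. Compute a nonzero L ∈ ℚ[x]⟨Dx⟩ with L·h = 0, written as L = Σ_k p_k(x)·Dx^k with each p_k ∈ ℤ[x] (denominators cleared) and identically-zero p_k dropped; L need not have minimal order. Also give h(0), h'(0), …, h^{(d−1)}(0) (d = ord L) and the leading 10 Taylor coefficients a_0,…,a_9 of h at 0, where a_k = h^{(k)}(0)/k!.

f: a_k = 1, 0, -1/2, 0, 1/24, 0, -1/720, 0, 1/40320, 0, …
Change of var in L_f (x↦r) gives L₀.
Differentiate: ansatz ord ≤ ord L₀ ⇒ L.
L = (16 + 32·x + 96·x^2 + 128·x^3 + 64·x^4) + (-6 - 12·x)·Dx + (1 + 4·x + 4·x^2)·Dx^2  (order 2).
h: a_k = 0, -4, -12, -16/3, 40/3, 352/15, 224/15, -1664/315, -544/35, -32768/2835, …
ICs: h(0) = 0, h′(0) = -4.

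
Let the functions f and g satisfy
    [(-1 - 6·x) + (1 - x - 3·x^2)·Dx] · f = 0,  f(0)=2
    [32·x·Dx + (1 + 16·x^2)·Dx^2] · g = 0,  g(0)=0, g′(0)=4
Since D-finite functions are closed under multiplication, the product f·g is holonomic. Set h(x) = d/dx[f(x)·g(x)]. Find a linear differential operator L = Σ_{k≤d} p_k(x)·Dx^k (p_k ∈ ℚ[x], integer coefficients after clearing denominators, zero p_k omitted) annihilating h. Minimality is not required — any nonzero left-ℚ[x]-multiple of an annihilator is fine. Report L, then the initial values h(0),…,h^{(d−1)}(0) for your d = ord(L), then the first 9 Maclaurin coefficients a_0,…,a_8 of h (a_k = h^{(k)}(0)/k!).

f: a_k = 2, 2, 8, 14, 38, 80, 194, 434, 1016, …
g: a_k = 0, 4, 0, -64/3, 0, 1024/5, 0, -16384/7, 0, …
Product ⇒ symmetric product L₀, ord ≤ 2.
h=h₀': d/dx-closure on L₀ ⇒ L.
L = (-74 + 8736·x^2 + 18432·x^3 + 82944·x^4) + (25 + 182·x - 48·x^2 + 96·x^3 + 18432·x^4 + 55296·x^5)·Dx + (-3 - 13·x - 167·x^2 - 16·x^3 - 1472·x^4 + 3072·x^5 + 6912·x^6)·Dx^2  (order 2).
h: a_k = 8, 16, -32, 160/3, 5864/3, 12928/5, -323128/15, -1499072/105, 14879776/35, …
ICs: h(0) = 8, h′(0) = 16.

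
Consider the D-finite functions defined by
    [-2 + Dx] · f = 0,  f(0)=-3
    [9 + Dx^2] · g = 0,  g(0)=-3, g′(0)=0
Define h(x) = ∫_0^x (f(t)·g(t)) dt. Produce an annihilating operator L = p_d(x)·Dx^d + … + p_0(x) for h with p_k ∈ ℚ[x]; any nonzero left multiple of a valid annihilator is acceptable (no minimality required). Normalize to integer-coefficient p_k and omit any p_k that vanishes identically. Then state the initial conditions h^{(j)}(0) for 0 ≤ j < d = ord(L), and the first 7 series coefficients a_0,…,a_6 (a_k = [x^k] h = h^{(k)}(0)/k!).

L = 13·Dx - 4·Dx^2 + Dx^3  (order 3).
h: a_k = 0, 9, 9, -15/2, -69/4, -357/40, 61/40, …
ICs: h(0) = 0, h′(0) = 9, h′′(0) = 18.

f: a_k = -3, -6, -6, -4, -2, -4/5, -4/15, …
g: a_k = -3, 0, 27/2, 0, -81/8, 0, 243/80, …
h₀=f·g: eliminate ⇒ L₀, order ≤ 1·2.
h=∫h₀ ⇒ L = L₀·Dx.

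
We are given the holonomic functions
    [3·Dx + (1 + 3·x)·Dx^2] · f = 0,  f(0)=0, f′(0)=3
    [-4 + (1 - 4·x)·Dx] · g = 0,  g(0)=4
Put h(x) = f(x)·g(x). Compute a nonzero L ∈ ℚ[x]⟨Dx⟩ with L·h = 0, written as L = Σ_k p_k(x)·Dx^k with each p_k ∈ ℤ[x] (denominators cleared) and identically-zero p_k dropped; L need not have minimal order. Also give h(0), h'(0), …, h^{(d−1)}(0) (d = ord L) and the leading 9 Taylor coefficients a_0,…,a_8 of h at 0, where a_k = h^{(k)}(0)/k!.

L = 12 + (5 + 36·x)·Dx + (-1 + x + 12·x^2)·Dx^2  (order 2).
h: a_k = 0, 12, 30, 156, 543, 11832/5, 44898/5, 1300884/35, 10177437/70, …
ICs: h(0) = 0, h′(0) = 12.

f: a_k = 0, 3, -9/2, 9, -81/4, 243/5, -243/2, 2187/7, -6561/8, …
g: a_k = 4, 16, 64, 256, 1024, 4096, 16384, 65536, 262144, …
Product ⇒ symmetric product L₀, ord ≤ 2.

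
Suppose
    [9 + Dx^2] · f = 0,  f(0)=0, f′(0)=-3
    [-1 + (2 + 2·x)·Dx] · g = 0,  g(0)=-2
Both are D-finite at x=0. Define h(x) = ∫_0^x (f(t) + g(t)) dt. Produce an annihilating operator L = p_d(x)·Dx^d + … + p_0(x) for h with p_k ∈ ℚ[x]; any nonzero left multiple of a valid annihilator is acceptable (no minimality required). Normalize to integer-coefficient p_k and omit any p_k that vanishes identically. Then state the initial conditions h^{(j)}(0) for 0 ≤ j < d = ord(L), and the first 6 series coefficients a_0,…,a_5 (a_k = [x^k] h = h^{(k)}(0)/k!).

L = (-351 - 648·x - 324·x^2)·Dx + (630 + 1926·x + 1944·x^2 + 648·x^3)·Dx^2 + (-39 - 72·x - 36·x^2)·Dx^3 + (70 + 214·x + 216·x^2 + 72·x^3)·Dx^4  (order 4).
h: a_k = 0, -2, -2, 1/12, 35/32, 1/64, …
ICs: h(0) = 0, h′(0) = -2, h′′(0) = -4, h′′′(0) = 1/2.

f: a_k = 0, -3, 0, 9/2, 0, -81/40, …
g: a_k = -2, -1, 1/4, -1/8, 5/64, -7/128, …
Sum ⇒ L₀ = lclm(L_f,L_g) in ℚ(x)⟨Dx⟩.
Integrate: L := L₀·Dx.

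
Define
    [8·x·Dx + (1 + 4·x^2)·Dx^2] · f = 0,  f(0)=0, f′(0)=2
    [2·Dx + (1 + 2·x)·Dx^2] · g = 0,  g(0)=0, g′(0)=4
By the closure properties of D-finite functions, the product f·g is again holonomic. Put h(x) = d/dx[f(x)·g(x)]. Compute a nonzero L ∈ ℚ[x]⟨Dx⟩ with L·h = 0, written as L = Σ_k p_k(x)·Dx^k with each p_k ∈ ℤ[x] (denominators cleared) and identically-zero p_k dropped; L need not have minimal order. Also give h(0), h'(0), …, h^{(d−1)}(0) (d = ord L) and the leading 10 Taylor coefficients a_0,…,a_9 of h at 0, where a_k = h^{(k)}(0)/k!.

L = (192 + 704·x + 2560·x^2 + 9984·x^3 + 15360·x^4 + 13312·x^5 + 4096·x^7) + (72 + 992·x + 4928·x^2 + 15488·x^3 + 34816·x^4 + 47616·x^5 + 35840·x^6 + 6144·x^7 + 14336·x^8)·Dx + (24 + 256·x + 1536·x^2 + 4992·x^3 + 11520·x^4 + 19968·x^5 + 24576·x^6 + 18432·x^7 + 6144·x^8 + 8192·x^9)·Dx^2 + (5 + 36·x + 148·x^2 + 448·x^3 + 1056·x^4 + 1920·x^5 + 2688·x^6 + 3072·x^7 + 2304·x^8 + 1024·x^9 + 1024·x^10)·Dx^3  (order 3).
h: a_k = 0, 16, -24, 0, -80/3, 3328/15, -4928/15, 0, -15488/35, 1077248/315, …
ICs: h(0) = 0, h′(0) = 16, h′′(0) = -48.

f: a_k = 0, 2, 0, -8/3, 0, 32/5, 0, -128/7, 0, 512/9, …
g: a_k = 0, 4, -4, 16/3, -8, 64/5, -64/3, 256/7, -64, 1024/9, …
L₀ := L_f ⊗_s L_g (sym. prod.), ord ≤ 4.
h₀' ⇒ L via d/dx closure of L₀.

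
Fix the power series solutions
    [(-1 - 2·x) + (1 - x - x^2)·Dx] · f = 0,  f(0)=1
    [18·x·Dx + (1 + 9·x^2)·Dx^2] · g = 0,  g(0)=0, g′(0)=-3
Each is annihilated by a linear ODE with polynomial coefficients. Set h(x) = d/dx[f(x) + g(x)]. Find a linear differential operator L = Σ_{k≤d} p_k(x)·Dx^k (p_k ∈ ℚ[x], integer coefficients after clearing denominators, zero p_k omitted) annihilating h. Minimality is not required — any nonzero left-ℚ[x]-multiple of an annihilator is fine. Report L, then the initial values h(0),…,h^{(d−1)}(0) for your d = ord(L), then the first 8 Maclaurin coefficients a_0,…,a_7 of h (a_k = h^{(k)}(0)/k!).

f: a_k = 1, 1, 2, 3, 5, 8, 13, 21, …
g: a_k = 0, -3, 0, 9, 0, -243/5, 0, 2187/7, …
Weyl lclm of L_f,L_g ⇒ L₀ (ord ≤ 3).
Derive L from L₀ (diff closure).
L = (-36 + 144·x + 1440·x^2 + 2376·x^3 + 3186·x^4 + 486·x^6) + (18 + 24·x - 108·x^2 + 444·x^3 + 2313·x^4 + 2178·x^5 + 243·x^6 + 486·x^7)·Dx + (-2 - 10·x - 34·x^2 - 48·x^3 - 123·x^4 + 387·x^5 + 198·x^6 + 81·x^7 + 81·x^8)·Dx^2  (order 2).
h: a_k = -2, 4, 36, 20, -203, 78, 2334, 272, …
ICs: h(0) = -2, h′(0) = 4.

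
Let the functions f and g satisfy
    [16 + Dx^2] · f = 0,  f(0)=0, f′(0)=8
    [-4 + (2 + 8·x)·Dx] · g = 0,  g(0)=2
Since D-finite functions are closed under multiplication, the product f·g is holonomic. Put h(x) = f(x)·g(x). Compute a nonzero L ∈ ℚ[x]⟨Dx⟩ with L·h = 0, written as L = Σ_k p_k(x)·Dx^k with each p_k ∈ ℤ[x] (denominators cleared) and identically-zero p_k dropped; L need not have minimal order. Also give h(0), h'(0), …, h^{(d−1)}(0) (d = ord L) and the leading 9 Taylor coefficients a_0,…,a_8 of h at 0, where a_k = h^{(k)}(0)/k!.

L = (28 + 128·x + 256·x^2) + (-4 - 16·x)·Dx + (1 + 8·x + 16·x^2)·Dx^2  (order 2).
h: a_k = 0, 16, 32, -224/3, -64/3, -608/15, 1728/5, -62912/63, 989056/315, …
ICs: h(0) = 0, h′(0) = 16.

f: a_k = 0, 8, 0, -64/3, 0, 256/15, 0, -2048/315, 0, …
g: a_k = 2, 4, -4, 8, -20, 56, -168, 528, -1716, …
f·g: L₀ = L_f ⊗_s L_g, ord ≤ 2·1.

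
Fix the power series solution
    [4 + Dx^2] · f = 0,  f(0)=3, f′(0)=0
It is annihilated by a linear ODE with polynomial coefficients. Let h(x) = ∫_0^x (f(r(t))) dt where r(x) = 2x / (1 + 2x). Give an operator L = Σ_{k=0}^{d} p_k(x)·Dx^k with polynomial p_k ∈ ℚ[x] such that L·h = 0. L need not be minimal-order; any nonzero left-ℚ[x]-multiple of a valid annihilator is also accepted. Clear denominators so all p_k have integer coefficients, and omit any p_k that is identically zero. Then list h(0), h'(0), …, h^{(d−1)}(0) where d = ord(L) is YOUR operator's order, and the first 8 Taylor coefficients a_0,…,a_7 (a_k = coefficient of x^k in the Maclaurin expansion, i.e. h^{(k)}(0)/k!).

f: a_k = 3, 0, -6, 0, 2, 0, -4/15, 0, …
L₀ from L_f via x↦r, Dx↦r'^{-1}Dx.
h=∫₀ˣh₀: take L = L₀·Dx.
L = 16·Dx + (4 + 24·x + 48·x^2 + 32·x^3)·Dx^2 + (1 + 8·x + 24·x^2 + 32·x^3 + 16·x^4)·Dx^3  (order 3).
h: a_k = 0, 3, 0, -8, 24, -256/5, 256/3, -1408/15, …
ICs: h(0) = 0, h′(0) = 3, h′′(0) = 0.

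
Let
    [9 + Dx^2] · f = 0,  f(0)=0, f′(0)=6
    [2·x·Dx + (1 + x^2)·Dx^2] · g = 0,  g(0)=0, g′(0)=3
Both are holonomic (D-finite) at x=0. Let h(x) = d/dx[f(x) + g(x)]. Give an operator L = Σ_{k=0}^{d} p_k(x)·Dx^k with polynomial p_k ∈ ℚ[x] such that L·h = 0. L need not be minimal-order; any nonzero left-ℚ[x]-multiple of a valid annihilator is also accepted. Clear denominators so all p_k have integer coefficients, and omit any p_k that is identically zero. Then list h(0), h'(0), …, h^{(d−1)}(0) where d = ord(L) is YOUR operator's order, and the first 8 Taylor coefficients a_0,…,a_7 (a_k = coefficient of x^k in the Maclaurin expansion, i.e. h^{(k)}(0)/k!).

f: a_k = 0, 6, 0, -9, 0, 81/20, 0, -243/280, …
g: a_k = 0, 3, 0, -1, 0, 3/5, 0, -3/7, …
Weyl lclm of L_f,L_g ⇒ L₀ (ord ≤ 4).
h₀' ⇒ L via d/dx closure of L₀.
L = (-54·x + 540·x^3 + 162·x^5) + (63 + 279·x^2 + 297·x^4 + 81·x^6)·Dx + (-6·x + 60·x^3 + 18·x^5)·Dx^2 + (7 + 31·x^2 + 33·x^4 + 9·x^6)·Dx^3  (order 3).
h: a_k = 9, 0, -30, 0, 93/4, 0, -363/40, 0, …
ICs: h(0) = 9, h′(0) = 0, h′′(0) = -60.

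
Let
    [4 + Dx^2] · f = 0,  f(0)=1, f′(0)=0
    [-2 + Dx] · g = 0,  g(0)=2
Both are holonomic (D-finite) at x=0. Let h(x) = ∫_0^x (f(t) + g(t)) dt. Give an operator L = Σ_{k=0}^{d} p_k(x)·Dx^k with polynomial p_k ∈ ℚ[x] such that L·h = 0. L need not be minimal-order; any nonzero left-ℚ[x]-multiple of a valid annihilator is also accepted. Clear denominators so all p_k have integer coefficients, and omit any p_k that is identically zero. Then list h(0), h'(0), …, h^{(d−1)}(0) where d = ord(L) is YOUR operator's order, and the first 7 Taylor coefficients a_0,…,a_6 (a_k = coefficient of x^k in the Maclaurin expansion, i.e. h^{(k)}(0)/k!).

f: a_k = 1, 0, -2, 0, 2/3, 0, -4/45, …
g: a_k = 2, 4, 4, 8/3, 4/3, 8/15, 8/45, …
Sum ⇒ L₀ = lclm(L_f,L_g) in ℚ(x)⟨Dx⟩.
∫: right-multiply L₀ by Dx.
L = -8·Dx + 4·Dx^2 - 2·Dx^3 + Dx^4  (order 4).
h: a_k = 0, 3, 2, 2/3, 2/3, 2/5, 4/45, …
ICs: h(0) = 0, h′(0) = 3, h′′(0) = 4, h′′′(0) = 4.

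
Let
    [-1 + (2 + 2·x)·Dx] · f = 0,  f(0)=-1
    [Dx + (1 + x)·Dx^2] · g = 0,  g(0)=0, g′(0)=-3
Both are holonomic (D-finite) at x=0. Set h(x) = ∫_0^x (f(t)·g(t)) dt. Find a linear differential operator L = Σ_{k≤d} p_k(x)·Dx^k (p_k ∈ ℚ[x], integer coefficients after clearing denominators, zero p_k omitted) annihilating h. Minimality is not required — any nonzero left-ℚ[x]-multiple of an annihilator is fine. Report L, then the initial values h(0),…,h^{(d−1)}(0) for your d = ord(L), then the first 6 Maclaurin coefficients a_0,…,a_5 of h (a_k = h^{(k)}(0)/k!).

L = Dx + (4 + 8·x + 4·x^2)·Dx^3  (order 3).
h: a_k = 0, 0, 3/2, 0, -1/32, 1/40, …
ICs: h(0) = 0, h′(0) = 0, h′′(0) = 3.

f: a_k = -1, -1/2, 1/8, -1/16, 5/128, -7/256, …
g: a_k = 0, -3, 3/2, -1, 3/4, -3/5, …
L₀ := L_f ⊗_s L_g (sym. prod.), ord ≤ 2.
∫: right-multiply L₀ by Dx.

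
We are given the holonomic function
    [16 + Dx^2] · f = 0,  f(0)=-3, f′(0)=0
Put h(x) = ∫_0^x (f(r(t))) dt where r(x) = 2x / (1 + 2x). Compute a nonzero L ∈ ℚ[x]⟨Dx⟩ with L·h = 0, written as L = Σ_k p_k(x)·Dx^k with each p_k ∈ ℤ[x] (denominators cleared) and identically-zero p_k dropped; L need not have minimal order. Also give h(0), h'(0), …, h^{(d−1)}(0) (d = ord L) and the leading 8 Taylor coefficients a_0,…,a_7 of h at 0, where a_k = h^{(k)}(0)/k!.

f: a_k = -3, 0, 24, 0, -32, 0, 256/15, 0, …
h₀=f(r): pull back L_f along r ⇒ L₀.
h=∫₀ˣh₀: take L = L₀·Dx.
L = 64·Dx + (4 + 24·x + 48·x^2 + 32·x^3)·Dx^2 + (1 + 8·x + 24·x^2 + 32·x^3 + 16·x^4)·Dx^3  (order 3).
h: a_k = 0, -3, 0, 32, -96, 128, 512/3, -25088/15, …
ICs: h(0) = 0, h′(0) = -3, h′′(0) = 0.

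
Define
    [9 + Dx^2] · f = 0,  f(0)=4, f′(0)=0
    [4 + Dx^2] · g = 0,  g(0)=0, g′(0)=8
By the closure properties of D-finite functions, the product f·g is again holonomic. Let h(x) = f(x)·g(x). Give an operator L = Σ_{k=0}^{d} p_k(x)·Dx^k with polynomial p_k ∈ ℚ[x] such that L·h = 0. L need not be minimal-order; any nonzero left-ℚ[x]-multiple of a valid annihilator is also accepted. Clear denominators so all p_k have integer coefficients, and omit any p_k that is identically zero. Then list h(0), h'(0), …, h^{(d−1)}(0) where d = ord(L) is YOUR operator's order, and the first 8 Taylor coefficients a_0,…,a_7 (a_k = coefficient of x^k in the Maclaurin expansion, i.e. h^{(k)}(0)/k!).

f: a_k = 4, 0, -18, 0, 27/2, 0, -81/20, 0, …
g: a_k = 0, 8, 0, -16/3, 0, 16/15, 0, -32/315, …
h₀=f·g: eliminate ⇒ L₀, order ≤ 2·2.
L = 25 + 26·Dx^2 + Dx^4  (order 4).
h: a_k = 0, 32, 0, -496/3, 0, 3124/15, 0, -39062/315, …
ICs: h(0) = 0, h′(0) = 32, h′′(0) = 0, h′′′(0) = -992.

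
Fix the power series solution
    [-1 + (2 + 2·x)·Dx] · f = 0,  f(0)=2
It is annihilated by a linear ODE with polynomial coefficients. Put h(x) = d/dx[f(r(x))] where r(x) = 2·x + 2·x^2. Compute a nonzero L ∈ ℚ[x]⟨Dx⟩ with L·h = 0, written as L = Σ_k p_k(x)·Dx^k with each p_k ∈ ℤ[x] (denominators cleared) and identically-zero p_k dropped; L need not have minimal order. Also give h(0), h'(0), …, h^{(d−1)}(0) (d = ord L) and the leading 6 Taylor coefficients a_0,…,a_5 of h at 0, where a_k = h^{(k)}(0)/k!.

L = 1 + (-1 - 4·x - 6·x^2 - 4·x^3)·Dx  (order 1).
h: a_k = 2, 2, -3, 3, -5/4, -9/4, …
ICs: h(0) = 2.

f: a_k = 2, 1, -1/4, 1/8, -5/64, 7/128, …
h₀=f(r): pull back L_f along r ⇒ L₀.
Derive L from L₀ (diff closure).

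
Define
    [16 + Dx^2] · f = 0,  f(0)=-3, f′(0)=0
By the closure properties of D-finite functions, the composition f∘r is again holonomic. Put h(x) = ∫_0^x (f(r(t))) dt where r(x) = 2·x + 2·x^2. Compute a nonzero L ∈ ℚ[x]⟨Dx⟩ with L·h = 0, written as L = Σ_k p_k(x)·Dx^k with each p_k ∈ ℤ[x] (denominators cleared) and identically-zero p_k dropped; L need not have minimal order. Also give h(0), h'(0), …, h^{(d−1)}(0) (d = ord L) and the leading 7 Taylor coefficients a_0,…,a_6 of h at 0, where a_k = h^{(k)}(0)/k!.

L = (64 + 384·x + 768·x^2 + 512·x^3)·Dx - 2·Dx^2 + (1 + 2·x)·Dx^3  (order 3).
h: a_k = 0, -3, 0, 32, 48, -416/5, -1024/3, …
ICs: h(0) = 0, h′(0) = -3, h′′(0) = 0.

f: a_k = -3, 0, 24, 0, -32, 0, 256/15, …
L₀ from L_f via x↦r, Dx↦r'^{-1}Dx.
∫: right-multiply L₀ by Dx.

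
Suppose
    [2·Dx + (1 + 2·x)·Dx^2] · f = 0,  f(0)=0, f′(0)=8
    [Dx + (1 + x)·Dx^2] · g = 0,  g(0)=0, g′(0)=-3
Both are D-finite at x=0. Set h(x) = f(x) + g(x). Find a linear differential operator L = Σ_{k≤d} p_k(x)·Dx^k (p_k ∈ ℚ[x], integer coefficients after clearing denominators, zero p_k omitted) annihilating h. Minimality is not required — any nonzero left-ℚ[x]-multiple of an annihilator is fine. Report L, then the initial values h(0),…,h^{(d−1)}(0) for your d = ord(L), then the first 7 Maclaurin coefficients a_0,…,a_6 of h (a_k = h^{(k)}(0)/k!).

L = 4·Dx + (6 + 8·x)·Dx^2 + (1 + 3·x + 2·x^2)·Dx^3  (order 3).
h: a_k = 0, 5, -13/2, 29/3, -61/4, 25, -253/6, …
ICs: h(0) = 0, h′(0) = 5, h′′(0) = -13.

f: a_k = 0, 8, -8, 32/3, -16, 128/5, -128/3, …
g: a_k = 0, -3, 3/2, -1, 3/4, -3/5, 1/2, …
L₀ := lclm(L_f,L_g); ord L₀ ≤ 2+2.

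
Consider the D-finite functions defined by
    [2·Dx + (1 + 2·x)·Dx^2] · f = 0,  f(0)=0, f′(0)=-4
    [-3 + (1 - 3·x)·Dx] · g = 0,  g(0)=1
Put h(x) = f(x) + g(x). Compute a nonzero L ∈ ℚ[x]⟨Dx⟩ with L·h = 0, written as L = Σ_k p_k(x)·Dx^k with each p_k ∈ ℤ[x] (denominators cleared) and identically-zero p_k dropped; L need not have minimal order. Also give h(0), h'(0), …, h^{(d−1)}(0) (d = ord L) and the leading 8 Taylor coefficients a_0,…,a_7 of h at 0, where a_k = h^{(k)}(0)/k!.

L = (-78 - 36·x)·Dx + (-23 - 132·x - 72·x^2)·Dx^2 + (4 - x - 27·x^2 - 18·x^3)·Dx^3  (order 3).
h: a_k = 1, -1, 13, 65/3, 89, 1151/5, 2251/3, 15053/7, …
ICs: h(0) = 1, h′(0) = -1, h′′(0) = 26.

f: a_k = 0, -4, 4, -16/3, 8, -64/5, 64/3, -256/7, …
g: a_k = 1, 3, 9, 27, 81, 243, 729, 2187, …
h₀=f+g: left-lcm gives L₀, ord ≤ 3.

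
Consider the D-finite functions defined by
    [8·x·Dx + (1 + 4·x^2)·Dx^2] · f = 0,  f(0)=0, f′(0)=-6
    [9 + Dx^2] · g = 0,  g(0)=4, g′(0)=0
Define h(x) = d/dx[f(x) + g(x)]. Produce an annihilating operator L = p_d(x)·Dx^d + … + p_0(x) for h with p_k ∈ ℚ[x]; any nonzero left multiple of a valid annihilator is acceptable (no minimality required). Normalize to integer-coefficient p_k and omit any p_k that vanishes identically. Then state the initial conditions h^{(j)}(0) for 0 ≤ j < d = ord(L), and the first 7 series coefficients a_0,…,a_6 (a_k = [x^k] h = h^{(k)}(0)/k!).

L = (-2808·x + 19008·x^3 + 10368·x^5) + (9 + 1548·x^2 + 7344·x^4 + 5184·x^6)·Dx + (-312·x + 2112·x^3 + 1152·x^5)·Dx^2 + (1 + 172·x^2 + 816·x^4 + 576·x^6)·Dx^3  (order 3).
h: a_k = -6, -36, 24, 54, -96, -243/10, 384, …
ICs: h(0) = -6, h′(0) = -36, h′′(0) = 48.

f: a_k = 0, -6, 0, 8, 0, -96/5, 0, …
g: a_k = 4, 0, -18, 0, 27/2, 0, -81/20, …
Sum ⇒ L₀ = lclm(L_f,L_g) in ℚ(x)⟨Dx⟩.
h=h₀': d/dx-closure on L₀ ⇒ L.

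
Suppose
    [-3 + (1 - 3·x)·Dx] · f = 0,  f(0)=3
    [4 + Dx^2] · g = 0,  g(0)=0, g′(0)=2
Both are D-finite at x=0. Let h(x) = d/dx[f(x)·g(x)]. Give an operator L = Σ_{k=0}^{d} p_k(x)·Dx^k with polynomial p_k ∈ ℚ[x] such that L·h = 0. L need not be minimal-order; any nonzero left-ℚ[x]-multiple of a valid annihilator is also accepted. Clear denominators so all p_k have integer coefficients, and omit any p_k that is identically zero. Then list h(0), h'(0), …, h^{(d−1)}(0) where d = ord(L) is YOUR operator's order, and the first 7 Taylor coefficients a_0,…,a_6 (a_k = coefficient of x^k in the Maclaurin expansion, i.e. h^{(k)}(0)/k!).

f: a_k = 3, 9, 27, 81, 243, 729, 2187, …
g: a_k = 0, 2, 0, -4/3, 0, 4/15, 0, …
h₀=f·g: eliminate ⇒ L₀, order ≤ 1·2.
h=h₀': d/dx-closure on L₀ ⇒ L.
L = (-14 - 24·x + 36·x^2) + (-6 + 18·x)·Dx + (1 - 6·x + 9·x^2)·Dx^2  (order 2).
h: a_k = 6, 36, 150, 600, 2254, 40572/5, 425998/15, …
ICs: h(0) = 6, h′(0) = 36.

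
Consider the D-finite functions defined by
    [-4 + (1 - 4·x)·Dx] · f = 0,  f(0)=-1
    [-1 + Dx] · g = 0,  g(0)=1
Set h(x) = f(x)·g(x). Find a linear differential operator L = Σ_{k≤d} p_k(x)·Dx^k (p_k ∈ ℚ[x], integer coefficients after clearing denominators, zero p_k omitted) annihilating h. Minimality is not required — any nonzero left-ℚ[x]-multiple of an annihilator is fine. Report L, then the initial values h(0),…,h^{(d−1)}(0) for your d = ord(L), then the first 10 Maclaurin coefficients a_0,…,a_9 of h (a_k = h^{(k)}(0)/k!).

f: a_k = -1, -4, -16, -64, -256, -1024, -4096, -16384, -65536, -262144, …
g: a_k = 1, 1, 1/2, 1/6, 1/24, 1/120, 1/720, 1/5040, 1/40320, 1/362880, …
Product ⇒ symmetric product L₀, ord ≤ 1.
L = (5 - 4·x) + (-1 + 4·x)·Dx  (order 1).
h: a_k = -1, -5, -41/2, -493/6, -7889/24, -157781/120, -757349/144, -106028861/5040, -3392923553/40320, -122145247909/362880, …
ICs: h(0) = -1.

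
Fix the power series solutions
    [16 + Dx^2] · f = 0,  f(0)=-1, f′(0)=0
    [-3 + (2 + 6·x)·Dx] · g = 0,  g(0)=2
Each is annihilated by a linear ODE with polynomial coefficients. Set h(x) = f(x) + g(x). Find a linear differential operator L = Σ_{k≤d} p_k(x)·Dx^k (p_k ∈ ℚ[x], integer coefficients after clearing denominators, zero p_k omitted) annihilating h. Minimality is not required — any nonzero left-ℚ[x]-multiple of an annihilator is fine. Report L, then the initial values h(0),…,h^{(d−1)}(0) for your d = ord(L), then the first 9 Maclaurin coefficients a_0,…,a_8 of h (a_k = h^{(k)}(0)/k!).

f: a_k = -1, 0, 8, 0, -32/3, 0, 256/45, 0, -512/315, …
g: a_k = 2, 3, -9/4, 27/8, -405/64, 1701/128, -15309/512, 72171/1024, -2814669/16384, …
Sum ⇒ L₀ = lclm(L_f,L_g) in ℚ(x)⟨Dx⟩.
L = (-4368 - 18432·x - 27648·x^2) + (1760 + 17568·x + 55296·x^2 + 55296·x^3)·Dx + (-273 - 1152·x - 1728·x^2)·Dx^2 + (110 + 1098·x + 3456·x^2 + 3456·x^3)·Dx^3  (order 3).
h: a_k = 1, 3, 23/4, 27/8, -3263/192, 1701/128, -557833/23040, 72171/1024, -895009343/5160960, …
ICs: h(0) = 1, h′(0) = 3, h′′(0) = 23/2.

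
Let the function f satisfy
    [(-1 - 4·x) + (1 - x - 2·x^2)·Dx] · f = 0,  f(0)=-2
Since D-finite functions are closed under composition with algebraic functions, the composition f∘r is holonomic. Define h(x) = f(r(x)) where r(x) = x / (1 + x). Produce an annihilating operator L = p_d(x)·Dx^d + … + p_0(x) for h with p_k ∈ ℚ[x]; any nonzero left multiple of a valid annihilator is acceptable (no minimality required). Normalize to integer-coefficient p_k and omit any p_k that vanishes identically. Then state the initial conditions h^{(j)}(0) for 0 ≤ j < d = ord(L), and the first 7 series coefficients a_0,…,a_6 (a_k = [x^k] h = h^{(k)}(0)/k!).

L = (1 + 5·x) + (-1 - 2·x + x^2 + 2·x^3)·Dx  (order 1).
h: a_k = -2, -2, -4, 0, -8, 8, -24, …
ICs: h(0) = -2.

f: a_k = -2, -2, -6, -10, -22, -42, -86, …
Substitute x→r, Dx→(1/r')Dx; clear ⇒ L₀.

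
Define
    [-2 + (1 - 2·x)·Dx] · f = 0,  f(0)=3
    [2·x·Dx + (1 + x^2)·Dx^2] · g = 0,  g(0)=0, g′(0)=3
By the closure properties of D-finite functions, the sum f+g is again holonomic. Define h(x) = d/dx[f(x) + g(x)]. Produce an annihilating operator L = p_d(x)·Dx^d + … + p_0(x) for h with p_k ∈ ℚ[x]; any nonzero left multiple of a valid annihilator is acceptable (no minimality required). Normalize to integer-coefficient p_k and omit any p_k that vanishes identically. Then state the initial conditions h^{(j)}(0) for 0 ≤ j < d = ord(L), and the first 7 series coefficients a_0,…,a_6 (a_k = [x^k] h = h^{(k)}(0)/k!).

f: a_k = 3, 6, 12, 24, 48, 96, 192, …
g: a_k = 0, 3, 0, -1, 0, 3/5, 0, …
L₀ := lclm(L_f,L_g); ord L₀ ≤ 1+2.
h=h₀': d/dx-closure on L₀ ⇒ L.
L = (-4 + 32·x + 12·x^2) + (13 - 4·x + 25·x^2 + 12·x^3)·Dx + (-2 + 3·x + 3·x^3 + 2·x^4)·Dx^2  (order 2).
h: a_k = 9, 24, 69, 192, 483, 1152, 2685, …
ICs: h(0) = 9, h′(0) = 24.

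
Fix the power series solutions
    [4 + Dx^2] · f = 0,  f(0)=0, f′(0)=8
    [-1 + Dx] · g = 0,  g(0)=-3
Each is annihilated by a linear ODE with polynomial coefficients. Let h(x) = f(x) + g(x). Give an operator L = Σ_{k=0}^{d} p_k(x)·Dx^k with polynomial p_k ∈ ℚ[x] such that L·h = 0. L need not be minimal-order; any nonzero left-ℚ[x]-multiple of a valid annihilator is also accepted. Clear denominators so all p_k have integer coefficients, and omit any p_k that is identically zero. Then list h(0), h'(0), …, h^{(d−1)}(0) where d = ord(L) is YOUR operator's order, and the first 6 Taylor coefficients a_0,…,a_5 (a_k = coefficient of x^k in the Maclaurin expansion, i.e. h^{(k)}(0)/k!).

f: a_k = 0, 8, 0, -16/3, 0, 16/15, …
g: a_k = -3, -3, -3/2, -1/2, -1/8, -1/40, …
Weyl lclm of L_f,L_g ⇒ L₀ (ord ≤ 3).
L = -4 + 4·Dx - Dx^2 + Dx^3  (order 3).
h: a_k = -3, 5, -3/2, -35/6, -1/8, 25/24, …
ICs: h(0) = -3, h′(0) = 5, h′′(0) = -3.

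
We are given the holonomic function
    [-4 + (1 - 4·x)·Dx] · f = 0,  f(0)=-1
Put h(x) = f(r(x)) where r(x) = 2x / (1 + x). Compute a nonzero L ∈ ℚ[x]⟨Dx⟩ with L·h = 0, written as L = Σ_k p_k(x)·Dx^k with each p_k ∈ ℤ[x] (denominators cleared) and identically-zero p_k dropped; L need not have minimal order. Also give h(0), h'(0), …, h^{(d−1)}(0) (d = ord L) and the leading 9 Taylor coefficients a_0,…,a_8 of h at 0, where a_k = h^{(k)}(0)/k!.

f: a_k = -1, -4, -16, -64, -256, -1024, -4096, -16384, -65536, …
Change of var in L_f (x↦r) gives L₀.
L = 8 + (-1 + 6·x + 7·x^2)·Dx  (order 1).
h: a_k = -1, -8, -56, -392, -2744, -19208, -134456, -941192, -6588344, …
ICs: h(0) = -1.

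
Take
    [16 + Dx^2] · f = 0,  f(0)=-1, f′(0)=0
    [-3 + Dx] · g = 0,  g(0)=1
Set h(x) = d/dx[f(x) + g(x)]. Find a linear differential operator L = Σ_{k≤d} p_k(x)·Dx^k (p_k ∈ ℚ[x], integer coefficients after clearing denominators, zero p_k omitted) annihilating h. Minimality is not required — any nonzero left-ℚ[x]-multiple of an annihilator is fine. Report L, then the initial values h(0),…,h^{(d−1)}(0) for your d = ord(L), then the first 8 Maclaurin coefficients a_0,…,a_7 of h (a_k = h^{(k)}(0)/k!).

f: a_k = -1, 0, 8, 0, -32/3, 0, 256/45, 0, …
g: a_k = 1, 3, 9/2, 9/2, 27/8, 81/40, 81/80, 243/560, …
L₀ := lclm(L_f,L_g); ord L₀ ≤ 2+1.
Derive L from L₀ (diff closure).
L = 48 - 16·Dx + 3·Dx^2 - Dx^3  (order 3).
h: a_k = 3, 25, 27/2, -175/6, 81/8, 965/24, 243/80, -1685/144, …
ICs: h(0) = 3, h′(0) = 25, h′′(0) = 27.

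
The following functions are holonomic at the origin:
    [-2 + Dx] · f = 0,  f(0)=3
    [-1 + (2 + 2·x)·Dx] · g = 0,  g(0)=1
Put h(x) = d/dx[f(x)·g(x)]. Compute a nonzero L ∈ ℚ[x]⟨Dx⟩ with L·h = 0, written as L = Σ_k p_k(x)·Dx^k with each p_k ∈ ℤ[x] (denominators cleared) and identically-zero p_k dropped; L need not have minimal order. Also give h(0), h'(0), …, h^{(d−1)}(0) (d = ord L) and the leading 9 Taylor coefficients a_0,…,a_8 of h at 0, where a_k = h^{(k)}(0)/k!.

f: a_k = 3, 6, 6, 4, 2, 4/5, 4/15, 8/105, 2/105, …
g: a_k = 1, 1/2, -1/8, 1/16, -5/128, 7/256, -21/1024, 33/2048, -429/32768, …
Product ⇒ symmetric product L₀, ord ≤ 1.
h=h₀': d/dx-closure on L₀ ⇒ L.
L = (23 + 40·x + 16·x^2) + (-10 - 18·x - 8·x^2)·Dx  (order 1).
h: a_k = 15/2, 69/4, 309/16, 449/32, 1949/256, 1643/512, 36047/30720, 135617/430080, 815221/6881280, …
ICs: h(0) = 15/2.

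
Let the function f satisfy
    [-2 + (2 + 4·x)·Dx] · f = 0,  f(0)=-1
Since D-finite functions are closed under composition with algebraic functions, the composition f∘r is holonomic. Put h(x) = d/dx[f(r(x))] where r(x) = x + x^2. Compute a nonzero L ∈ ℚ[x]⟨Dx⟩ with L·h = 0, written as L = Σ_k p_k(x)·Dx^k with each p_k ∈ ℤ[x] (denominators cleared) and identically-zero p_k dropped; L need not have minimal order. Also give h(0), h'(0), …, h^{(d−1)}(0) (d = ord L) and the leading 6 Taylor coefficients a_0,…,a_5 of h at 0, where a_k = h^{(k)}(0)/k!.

L = 1 + (-1 - 4·x - 6·x^2 - 4·x^3)·Dx  (order 1).
h: a_k = -1, -1, 3/2, -3/2, 5/8, 9/8, …
ICs: h(0) = -1.

f: a_k = -1, -1, 1/2, -1/2, 5/8, -7/8, …
Change of var in L_f (x↦r) gives L₀.
Differentiate: ansatz ord ≤ ord L₀ ⇒ L.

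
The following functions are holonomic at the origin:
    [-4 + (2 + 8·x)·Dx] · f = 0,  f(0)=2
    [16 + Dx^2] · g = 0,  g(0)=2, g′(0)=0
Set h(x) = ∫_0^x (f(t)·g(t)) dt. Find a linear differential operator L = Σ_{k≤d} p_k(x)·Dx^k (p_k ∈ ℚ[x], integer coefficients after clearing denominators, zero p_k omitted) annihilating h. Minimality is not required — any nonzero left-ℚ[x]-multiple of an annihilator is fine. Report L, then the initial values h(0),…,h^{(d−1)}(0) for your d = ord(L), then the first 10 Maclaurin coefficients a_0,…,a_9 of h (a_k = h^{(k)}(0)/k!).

L = (28 + 128·x + 256·x^2)·Dx + (-4 - 16·x)·Dx^2 + (1 + 8·x + 16·x^2)·Dx^3  (order 3).
h: a_k = 0, 4, 4, -40/3, -12, 40/3, 104/9, -5584/315, 1604/45, -352376/2835, …
ICs: h(0) = 0, h′(0) = 4, h′′(0) = 8.

f: a_k = 2, 4, -4, 8, -20, 56, -168, 528, -1716, 5720, …
g: a_k = 2, 0, -16, 0, 64/3, 0, -512/45, 0, 1024/315, 0, …
Product ⇒ symmetric product L₀, ord ≤ 2.
Integrate: L := L₀·Dx.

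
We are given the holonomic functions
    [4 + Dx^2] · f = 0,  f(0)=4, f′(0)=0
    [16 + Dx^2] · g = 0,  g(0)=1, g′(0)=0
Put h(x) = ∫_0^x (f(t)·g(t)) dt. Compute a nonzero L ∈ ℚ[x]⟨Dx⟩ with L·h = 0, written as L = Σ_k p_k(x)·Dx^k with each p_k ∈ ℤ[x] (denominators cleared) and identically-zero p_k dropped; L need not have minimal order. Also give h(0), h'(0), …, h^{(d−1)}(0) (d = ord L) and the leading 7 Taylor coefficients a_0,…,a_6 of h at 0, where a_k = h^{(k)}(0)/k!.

f: a_k = 4, 0, -8, 0, 8/3, 0, -16/45, …
g: a_k = 1, 0, -8, 0, 32/3, 0, -256/45, …
Product ⇒ symmetric product L₀, ord ≤ 4.
Integrate: L := L₀·Dx.
L = 144·Dx + 40·Dx^3 + Dx^5  (order 5).
h: a_k = 0, 4, 0, -40/3, 0, 328/15, 0, …
ICs: h(0) = 0, h′(0) = 4, h′′(0) = 0, h′′′(0) = -80, h′′′′(0) = 0.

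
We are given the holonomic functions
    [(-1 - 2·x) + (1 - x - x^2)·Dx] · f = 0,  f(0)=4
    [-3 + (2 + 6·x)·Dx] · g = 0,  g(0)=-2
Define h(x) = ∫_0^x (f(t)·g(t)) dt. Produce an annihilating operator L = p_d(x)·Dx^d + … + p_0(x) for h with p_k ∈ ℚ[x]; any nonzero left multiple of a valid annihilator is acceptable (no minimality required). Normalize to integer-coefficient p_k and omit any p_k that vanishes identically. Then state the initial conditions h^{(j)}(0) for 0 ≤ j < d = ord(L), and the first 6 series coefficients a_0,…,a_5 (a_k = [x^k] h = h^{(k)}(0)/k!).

L = (5 + 7·x + 9·x^2)·Dx + (-2 - 4·x + 8·x^2 + 6·x^3)·Dx^2  (order 2).
h: a_k = 0, -8, -10, -19/3, -105/8, -739/80, …
ICs: h(0) = 0, h′(0) = -8.

f: a_k = 4, 4, 8, 12, 20, 32, …
g: a_k = -2, -3, 9/4, -27/8, 405/64, -1701/128, …
f·g: L₀ = L_f ⊗_s L_g, ord ≤ 1·1.
Integrate: L := L₀·Dx.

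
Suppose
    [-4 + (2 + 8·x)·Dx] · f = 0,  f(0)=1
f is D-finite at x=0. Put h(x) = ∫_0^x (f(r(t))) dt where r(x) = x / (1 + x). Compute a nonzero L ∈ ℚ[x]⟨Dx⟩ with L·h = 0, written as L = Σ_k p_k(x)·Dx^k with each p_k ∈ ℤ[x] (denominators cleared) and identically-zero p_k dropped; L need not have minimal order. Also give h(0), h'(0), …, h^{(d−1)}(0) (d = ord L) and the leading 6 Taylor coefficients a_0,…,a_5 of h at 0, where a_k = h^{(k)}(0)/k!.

f: a_k = 1, 2, -2, 4, -10, 28, …
Substitute x→r, Dx→(1/r')Dx; clear ⇒ L₀.
h=∫h₀ ⇒ L = L₀·Dx.
L = -2·Dx + (1 + 6·x + 5·x^2)·Dx^2  (order 2).
h: a_k = 0, 1, 1, -4/3, 5/2, -6, …
ICs: h(0) = 0, h′(0) = 1.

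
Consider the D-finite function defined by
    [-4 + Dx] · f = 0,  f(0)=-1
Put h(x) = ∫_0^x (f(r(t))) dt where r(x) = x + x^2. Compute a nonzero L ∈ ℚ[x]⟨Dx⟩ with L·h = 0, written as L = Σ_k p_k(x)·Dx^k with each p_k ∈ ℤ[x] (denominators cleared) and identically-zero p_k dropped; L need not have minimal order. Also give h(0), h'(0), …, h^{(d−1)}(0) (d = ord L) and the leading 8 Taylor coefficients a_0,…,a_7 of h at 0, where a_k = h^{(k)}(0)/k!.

L = (-4 - 8·x)·Dx + Dx^2  (order 2).
h: a_k = 0, -1, -2, -4, -20/3, -152/15, -208/15, -5536/315, …
ICs: h(0) = 0, h′(0) = -1.

f: a_k = -1, -4, -8, -32/3, -32/3, -128/15, -256/45, -1024/315, …
Substitute x→r, Dx→(1/r')Dx; clear ⇒ L₀.
Integrate: L := L₀·Dx.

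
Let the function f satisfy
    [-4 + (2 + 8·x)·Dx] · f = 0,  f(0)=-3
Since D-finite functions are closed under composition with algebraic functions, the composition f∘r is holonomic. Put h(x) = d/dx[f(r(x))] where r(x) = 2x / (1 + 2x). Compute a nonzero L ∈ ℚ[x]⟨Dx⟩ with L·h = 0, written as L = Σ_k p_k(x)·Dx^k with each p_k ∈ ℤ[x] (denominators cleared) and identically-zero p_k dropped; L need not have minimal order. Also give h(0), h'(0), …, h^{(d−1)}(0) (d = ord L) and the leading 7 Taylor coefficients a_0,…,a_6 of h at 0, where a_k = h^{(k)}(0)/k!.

L = (-8 - 40·x) + (-1 - 12·x - 20·x^2)·Dx  (order 1).
h: a_k = -12, 96, -720, 5760, -48960, 433152, -3929856, …
ICs: h(0) = -12.

f: a_k = -3, -6, 6, -12, 30, -84, 252, …
f∘r: x↦r, Dx↦Dx/r' in L_f ⇒ L₀.
Derive L from L₀ (diff closure).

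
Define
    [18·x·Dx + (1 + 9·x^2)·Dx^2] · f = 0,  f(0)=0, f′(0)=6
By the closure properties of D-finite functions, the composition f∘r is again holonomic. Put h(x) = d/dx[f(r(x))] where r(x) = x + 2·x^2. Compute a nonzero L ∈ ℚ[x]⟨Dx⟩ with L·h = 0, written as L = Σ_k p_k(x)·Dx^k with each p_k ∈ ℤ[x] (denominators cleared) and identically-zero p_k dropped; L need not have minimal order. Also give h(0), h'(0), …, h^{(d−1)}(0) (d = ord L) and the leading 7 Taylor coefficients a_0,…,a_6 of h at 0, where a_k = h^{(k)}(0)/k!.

L = (-4 + 18·x + 144·x^2 + 432·x^3 + 432·x^4) + (1 + 4·x + 9·x^2 + 72·x^3 + 180·x^4 + 144·x^5)·Dx  (order 1).
h: a_k = 6, 24, -54, -432, -594, 4968, 22842, …
ICs: h(0) = 6.

f: a_k = 0, 6, 0, -18, 0, 486/5, 0, …
L₀ from L_f via x↦r, Dx↦r'^{-1}Dx.
h=h₀': d/dx-closure on L₀ ⇒ L.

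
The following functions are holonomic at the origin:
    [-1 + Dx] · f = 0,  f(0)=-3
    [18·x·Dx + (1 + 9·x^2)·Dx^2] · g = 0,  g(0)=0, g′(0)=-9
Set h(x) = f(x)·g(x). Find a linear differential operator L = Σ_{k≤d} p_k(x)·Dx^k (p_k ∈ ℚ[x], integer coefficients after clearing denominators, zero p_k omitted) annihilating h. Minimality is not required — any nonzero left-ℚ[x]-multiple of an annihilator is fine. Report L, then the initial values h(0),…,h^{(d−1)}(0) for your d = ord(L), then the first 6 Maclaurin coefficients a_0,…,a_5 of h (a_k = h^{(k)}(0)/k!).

L = (1 - 18·x + 9·x^2) + (-2 + 18·x - 18·x^2)·Dx + (1 + 9·x^2)·Dx^2  (order 2).
h: a_k = 0, 27, 27, -135/2, -153/2, 15921/40, …
ICs: h(0) = 0, h′(0) = 27.

f: a_k = -3, -3, -3/2, -1/2, -1/8, -1/40, …
g: a_k = 0, -9, 0, 27, 0, -729/5, …
L₀ := L_f ⊗_s L_g (sym. prod.), ord ≤ 2.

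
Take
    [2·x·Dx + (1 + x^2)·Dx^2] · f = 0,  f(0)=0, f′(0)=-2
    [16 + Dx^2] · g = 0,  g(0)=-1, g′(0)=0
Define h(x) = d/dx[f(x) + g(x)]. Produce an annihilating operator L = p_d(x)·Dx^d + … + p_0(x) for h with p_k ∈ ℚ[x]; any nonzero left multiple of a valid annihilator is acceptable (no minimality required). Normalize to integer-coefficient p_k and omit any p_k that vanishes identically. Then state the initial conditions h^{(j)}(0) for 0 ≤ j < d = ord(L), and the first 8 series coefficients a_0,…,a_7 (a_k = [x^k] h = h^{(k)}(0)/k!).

f: a_k = 0, -2, 0, 2/3, 0, -2/5, 0, 2/7, …
g: a_k = -1, 0, 8, 0, -32/3, 0, 256/45, 0, …
Weyl lclm of L_f,L_g ⇒ L₀ (ord ≤ 4).
h₀' ⇒ L via d/dx closure of L₀.
L = (64·x + 704·x^3 + 256·x^5) + (112 + 416·x^2 + 432·x^4 + 128·x^6)·Dx + (4·x + 44·x^3 + 16·x^5)·Dx^2 + (7 + 26·x^2 + 27·x^4 + 8·x^6)·Dx^3  (order 3).
h: a_k = -2, 16, 2, -128/3, -2, 512/15, 2, -4096/315, …
ICs: h(0) = -2, h′(0) = 16, h′′(0) = 4.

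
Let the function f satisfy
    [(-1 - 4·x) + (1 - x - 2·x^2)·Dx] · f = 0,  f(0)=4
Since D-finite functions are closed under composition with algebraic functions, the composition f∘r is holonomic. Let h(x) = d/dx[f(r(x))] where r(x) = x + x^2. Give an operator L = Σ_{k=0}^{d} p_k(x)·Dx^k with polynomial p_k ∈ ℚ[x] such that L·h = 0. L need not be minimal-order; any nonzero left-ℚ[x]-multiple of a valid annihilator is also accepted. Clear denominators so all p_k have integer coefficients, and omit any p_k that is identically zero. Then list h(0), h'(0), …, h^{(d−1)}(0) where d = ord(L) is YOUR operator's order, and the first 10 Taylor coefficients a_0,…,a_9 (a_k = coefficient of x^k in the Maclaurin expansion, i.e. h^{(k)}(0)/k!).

f: a_k = 4, 4, 12, 20, 44, 84, 172, 340, 684, 1364, …
h₀=f(r): pull back L_f along r ⇒ L₀.
h=h₀': d/dx-closure on L₀ ⇒ L.
L = (8 + 10·x + 30·x^2 + 40·x^3 + 20·x^4) + (-1 - x + 5·x^2 + 10·x^3 + 10·x^4 + 4·x^5)·Dx  (order 1).
h: a_k = 4, 32, 132, 464, 1600, 5256, 16716, 52224, 160524, 487240, …
ICs: h(0) = 4.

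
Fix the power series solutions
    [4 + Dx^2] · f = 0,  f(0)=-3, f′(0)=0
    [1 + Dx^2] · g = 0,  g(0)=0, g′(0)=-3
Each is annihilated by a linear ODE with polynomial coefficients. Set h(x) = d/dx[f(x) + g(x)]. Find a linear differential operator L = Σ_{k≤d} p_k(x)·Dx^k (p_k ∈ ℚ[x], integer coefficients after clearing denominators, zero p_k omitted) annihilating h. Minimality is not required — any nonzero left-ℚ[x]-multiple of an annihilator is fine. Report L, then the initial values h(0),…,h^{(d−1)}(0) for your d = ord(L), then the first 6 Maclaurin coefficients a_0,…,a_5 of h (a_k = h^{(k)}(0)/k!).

L = 4 + 5·Dx^2 + Dx^4  (order 4).
h: a_k = -3, 12, 3/2, -8, -1/8, 8/5, …
ICs: h(0) = -3, h′(0) = 12, h′′(0) = 3, h′′′(0) = -48.

f: a_k = -3, 0, 6, 0, -2, 0, …
g: a_k = 0, -3, 0, 1/2, 0, -1/40, …
f+g: L₀ = lclm(L_f,L_g), ord ≤ 2+2.
h=h₀': d/dx-closure on L₀ ⇒ L.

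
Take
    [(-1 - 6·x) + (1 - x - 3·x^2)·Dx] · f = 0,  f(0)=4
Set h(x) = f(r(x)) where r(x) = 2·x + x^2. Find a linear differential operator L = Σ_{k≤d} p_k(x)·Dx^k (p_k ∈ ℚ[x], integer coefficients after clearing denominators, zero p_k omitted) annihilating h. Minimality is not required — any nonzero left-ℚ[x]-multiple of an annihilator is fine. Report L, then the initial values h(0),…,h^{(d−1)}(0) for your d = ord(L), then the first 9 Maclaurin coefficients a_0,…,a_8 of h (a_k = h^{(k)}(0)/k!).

L = (2 + 26·x + 36·x^2 + 12·x^3) + (-1 + 2·x + 13·x^2 + 12·x^3 + 3·x^4)·Dx  (order 1).
h: a_k = 4, 8, 68, 288, 1568, 7720, 39484, 199008, 1008652, …
ICs: h(0) = 4.

f: a_k = 4, 4, 16, 28, 76, 160, 388, 868, 2032, …
h₀=f(r): pull back L_f along r ⇒ L₀.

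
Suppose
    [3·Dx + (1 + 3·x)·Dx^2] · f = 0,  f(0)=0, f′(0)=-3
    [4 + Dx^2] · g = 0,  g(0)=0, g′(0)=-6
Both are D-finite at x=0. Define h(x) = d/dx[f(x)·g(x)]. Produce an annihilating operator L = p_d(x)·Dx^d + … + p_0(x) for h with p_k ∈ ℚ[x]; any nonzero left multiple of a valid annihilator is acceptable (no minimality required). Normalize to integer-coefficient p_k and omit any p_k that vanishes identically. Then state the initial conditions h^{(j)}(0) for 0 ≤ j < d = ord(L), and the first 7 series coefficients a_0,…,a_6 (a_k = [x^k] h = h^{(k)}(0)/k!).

f: a_k = 0, -3, 9/2, -9, 81/4, -243/5, 243/2, …
g: a_k = 0, -6, 0, 4, 0, -4/5, 0, …
h₀=f·g: eliminate ⇒ L₀, order ≤ 2·2.
h=h₀': d/dx-closure on L₀ ⇒ L.
L = (-21880 - 49536·x - 195264·x^2 - 252288·x^3 + 225504·x^4 + 746496·x^5 + 373248·x^6) + (-9384 - 44856·x - 47520·x^2 + 90720·x^3 + 311040·x^4 + 186624·x^5)·Dx + (-6026 - 16344·x - 53892·x^2 - 32832·x^3 + 182736·x^4 + 373248·x^5 + 186624·x^6)·Dx^2 + (-2346 - 11214·x - 11880·x^2 + 22680·x^3 + 77760·x^4 + 46656·x^5)·Dx^3 + (-139 - 990·x - 1269·x^2 + 7560·x^3 + 31590·x^4 + 46656·x^5 + 23328·x^6)·Dx^4  (order 4).
h: a_k = 0, 36, -81, 168, -1035/2, 1548, -22806/5, …
ICs: h(0) = 0, h′(0) = 36, h′′(0) = -162, h′′′(0) = 1008.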